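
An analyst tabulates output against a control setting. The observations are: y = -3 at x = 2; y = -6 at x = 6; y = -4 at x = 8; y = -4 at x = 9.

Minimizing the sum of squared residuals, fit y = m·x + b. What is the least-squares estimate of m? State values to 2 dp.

m = -0.13

The normal system MᵀM·[m, b]ᵀ = Mᵀy is [[185, 25]; [25, 4]]·[m, b]ᵀ = [-110, -17]ᵀ.
Determinant 185·4 − 25² = 115.
m = ((-110)·4 − 25·(-17))/115 = -3/23; b = (185·(-17) − 25·(-110))/115 = -79/23.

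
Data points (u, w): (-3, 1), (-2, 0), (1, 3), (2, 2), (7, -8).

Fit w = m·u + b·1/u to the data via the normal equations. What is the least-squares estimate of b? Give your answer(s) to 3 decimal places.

b = 5.089

Sums needed: Σu·u = 67, Σu·1/u = 5, Σ1/u·1/u = 1439/882.
Right-hand side: Σu·w = -52, Σ1/u·w = 53/21.
Normal equations: [[67, 5]; [5, 1439/882]]·[m, b]ᵀ = [-52, 53/21]ᵀ.
Δ = 67·(1439/882) − 5² = 74363/882.
m = ((-52)·(1439/882) − 5·(53/21))/(74363/882) = -85958/74363; b = (67·(53/21) − 5·(-52))/(74363/882) = 378462/74363.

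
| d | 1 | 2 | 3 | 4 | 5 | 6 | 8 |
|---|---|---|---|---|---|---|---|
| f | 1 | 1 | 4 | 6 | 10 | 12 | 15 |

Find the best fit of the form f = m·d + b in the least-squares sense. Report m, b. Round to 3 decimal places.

m = 2.238, b = -2.270

The normal system MᵀM·[m, b]ᵀ = Mᵀf is [[155, 29]; [29, 7]]·[m, b]ᵀ = [281, 49]ᵀ.
det = 155·7 − 29² = 244.
m = (281·7 − 29·49)/244 = 273/122; b = (155·49 − 29·281)/244 = -277/122.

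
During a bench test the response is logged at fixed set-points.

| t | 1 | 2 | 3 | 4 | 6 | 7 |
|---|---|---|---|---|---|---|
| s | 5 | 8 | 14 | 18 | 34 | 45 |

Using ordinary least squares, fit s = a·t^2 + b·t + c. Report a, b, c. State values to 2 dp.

With design matrix X, XᵀX = [[4051, 659, 115]; [659, 115, 23]; [115, 23, 6]] and Xᵀs = [3880, 654, 124]ᵀ.
Inverting the 3×3 Gram matrix, [a, b, c]ᵀ = [583/840, 853/840, 243/70]ᵀ.

a = 0.69, b = 1.02, c = 3.47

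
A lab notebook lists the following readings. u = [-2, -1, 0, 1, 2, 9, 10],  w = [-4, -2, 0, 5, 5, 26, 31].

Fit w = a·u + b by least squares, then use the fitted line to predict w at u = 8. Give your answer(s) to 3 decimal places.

With design matrix M, MᵀM = [[191, 19]; [19, 7]] and Mᵀw = [569, 61]ᵀ.
Eliminating b: 7·(row 1) − 19·(row 2) gives 976·a = 7·569 − 19·61 = 2824, so a = 353/122.
Then b = (61 − 19·(353/122))/7 = 105/122.
At u = 8: ŵ = (353/122)·(8) + (105/122)·(1) = 2929/122.

ŵ = 24.008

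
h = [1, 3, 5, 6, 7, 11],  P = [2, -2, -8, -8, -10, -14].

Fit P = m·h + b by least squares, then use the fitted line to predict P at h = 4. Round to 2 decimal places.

Setting ∂/∂m … = 0 gives: 241·m + 33·b = -316;  33·m + 6·b = -40.
(Σh·h = 241, Σh = 33, Σ1 = 6, Σh·P = -316, ΣP = -40.)
Eliminating b: 6·(row 1) − 33·(row 2) gives 357·m = 6·(-316) − 33·(-40) = -576, so m = -192/119.
Then b = ((-40) − 33·(-192/119))/6 = 788/357.
At h = 4: P̂ = (-192/119)·(4) + (788/357)·(1) = -1516/357.

P̂ = -4.25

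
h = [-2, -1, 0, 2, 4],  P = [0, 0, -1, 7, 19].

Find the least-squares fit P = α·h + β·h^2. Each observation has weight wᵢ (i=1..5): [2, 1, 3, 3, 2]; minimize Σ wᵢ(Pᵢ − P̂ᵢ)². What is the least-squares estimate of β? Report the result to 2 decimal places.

β = 0.79

The normal equations are: 53·α + 135·β = 194;  135·α + 593·β = 692.
Δ = 53·593 − 135² = 13204.
α = (194·593 − 135·692)/13204 = 10811/6602; β = (53·692 − 135·194)/13204 = 5243/6602.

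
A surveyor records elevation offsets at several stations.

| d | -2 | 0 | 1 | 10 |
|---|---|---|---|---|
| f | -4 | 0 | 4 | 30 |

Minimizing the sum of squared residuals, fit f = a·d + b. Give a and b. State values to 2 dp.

a = 2.88, b = 1.01

Normal-equation sums: Σd·d = 105, Σd = 9, Σ1 = 4.
Right-hand side: Σd·f = 312, Σf = 30.
MᵀM·[a, b]ᵀ = Mᵀf becomes [[105, 9]; [9, 4]]·[a, b]ᵀ = [312, 30]ᵀ.
Eliminating b: 4·(row 1) − 9·(row 2) gives 339·a = 4·312 − 9·30 = 978, so a = 326/113.
Then b = (30 − 9·(326/113))/4 = 114/113.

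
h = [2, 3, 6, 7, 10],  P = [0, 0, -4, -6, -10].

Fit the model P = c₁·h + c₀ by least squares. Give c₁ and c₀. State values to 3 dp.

c₁ = -1.311, c₀ = 3.340

Normal-equation sums: Σh·h = 198, Σh = 28, Σ1 = 5.
For MᵀP: Σh·P = -166, ΣP = -20.
So MᵀM·[c₁, c₀]ᵀ = MᵀP: [[198, 28]; [28, 5]]·[c₁, c₀]ᵀ = [-166, -20]ᵀ.
Δ = 198·5 − 28² = 206.
c₁ = ((-166)·5 − 28·(-20))/206 = -135/103; c₀ = (198·(-20) − 28·(-166))/206 = 344/103.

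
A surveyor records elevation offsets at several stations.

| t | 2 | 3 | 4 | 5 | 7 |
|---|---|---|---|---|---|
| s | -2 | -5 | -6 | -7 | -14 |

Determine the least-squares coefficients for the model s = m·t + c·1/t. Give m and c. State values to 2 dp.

m = -1.91, c = 4.05

Setting ∂/∂m … = 0 gives: 103·m + 5·c = -176;  5·m + (85381/176400)·c = -227/30.
Determinant 103·(85381/176400) − 5² = 4384243/176400.
m = ((-176)·(85381/176400) − 5·(-227/30))/(4384243/176400) = -8353256/4384243; c = (103·(-227/30) − 5·(-176))/(4384243/176400) = 17751720/4384243.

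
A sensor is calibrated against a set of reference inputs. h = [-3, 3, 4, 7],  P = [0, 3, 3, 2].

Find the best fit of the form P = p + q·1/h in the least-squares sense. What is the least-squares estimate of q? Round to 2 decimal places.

q = 4.69

With design matrix M, MᵀM = [[4, 11/28]; [11/28, 2153/7056]] and MᵀP = [8, 57/28]ᵀ.
det = 4·(2153/7056) − (11/28)² = 7523/7056.
p = (8·(2153/7056) − (11/28)·(57/28))/(7523/7056) = 11581/7523; q = (4·(57/28) − (11/28)·8)/(7523/7056) = 35280/7523.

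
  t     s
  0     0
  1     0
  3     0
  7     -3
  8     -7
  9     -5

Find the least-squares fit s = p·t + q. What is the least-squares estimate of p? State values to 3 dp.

p = -0.709

Forming MᵀM = [[204, 28]; [28, 6]] and Mᵀs = [-122, -15]ᵀ gives MᵀM·[p, q]ᵀ = Mᵀs.
Eliminating q: 6·(row 1) − 28·(row 2) gives 440·p = 6·(-122) − 28·(-15) = -312, so p = -39/55.
Then q = ((-15) − 28·(-39/55))/6 = 89/110.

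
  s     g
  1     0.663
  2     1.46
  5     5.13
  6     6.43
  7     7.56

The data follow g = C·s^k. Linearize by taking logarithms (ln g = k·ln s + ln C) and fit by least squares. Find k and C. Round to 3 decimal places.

Let Y = ln g. Fitting Y = k·ln s + ln C by least squares:
Σln s = 6.0403, Σ(ln s)² = 10.0677, Σln g = 5.4864, Σln s·ln g = 10.1647.
Equations: 10.0677·k + 6.0403·ln C = 10.1647;  6.0403·k + 5·ln C = 5.4864.
Slope k = (n·Σln s·ln g − Σln s·Σln g)/(n·Σ(ln s)² − (Σln s)²) = (5·10.1647 − 6.0403·5.4864)/13.8539 = 1.27646; ln C = (Σln g − k·Σln s)/n = -0.44475, so C = exp(-0.44475) = 0.64098.

k = 1.276, C = 0.641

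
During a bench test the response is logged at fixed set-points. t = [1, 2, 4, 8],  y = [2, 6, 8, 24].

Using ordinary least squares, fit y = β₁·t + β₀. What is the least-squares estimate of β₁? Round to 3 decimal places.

Normal-equation sums: Σt·t = 85, Σt = 15, Σ1 = 4.
Moment sums: Σt·y = 238, Σy = 40.
Δ = 85·4 − 15² = 115.
β₁ = (238·4 − 15·40)/115 = 352/115; β₀ = (85·40 − 15·238)/115 = -34/23.

β₁ = 3.061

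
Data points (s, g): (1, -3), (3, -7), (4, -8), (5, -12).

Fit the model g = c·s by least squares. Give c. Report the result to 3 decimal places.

c = -2.275

Normal-equation sums: Σs·s = 51.
And Σs·g = -116.
Normal equations: [[51]]·[c]ᵀ = [-116]ᵀ.
Hence c = -116 / 51 ≈ -2.27451.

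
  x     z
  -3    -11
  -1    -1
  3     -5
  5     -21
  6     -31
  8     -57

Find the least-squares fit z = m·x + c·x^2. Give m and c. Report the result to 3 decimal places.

m = 0.797, c = -0.989

Normal-equation sums: Σx·x = 144, Σx·x^2 = 852, Σx^2·x^2 = 6180.
Moment sums: Σx·z = -728, Σx^2·z = -5434.
AᵀA·[m, c]ᵀ = Aᵀz becomes [[144, 852]; [852, 6180]]·[m, c]ᵀ = [-728, -5434]ᵀ.
Determinant 144·6180 − 852² = 164016.
m = ((-728)·6180 − 852·(-5434))/164016 = 5447/6834; c = (144·(-5434) − 852·(-728))/164016 = -3380/3417.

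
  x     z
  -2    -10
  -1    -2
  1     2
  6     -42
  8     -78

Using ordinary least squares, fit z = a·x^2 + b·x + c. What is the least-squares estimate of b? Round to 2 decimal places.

b = 2.04

With design matrix M, MᵀM = [[5410, 720, 106]; [720, 106, 12]; [106, 12, 5]] and Mᵀz = [-6544, -852, -130]ᵀ.
Inverting the 3×3 Gram matrix, [a, b, c]ᵀ = [-51262/34231, 69726/34231, 29406/34231]ᵀ.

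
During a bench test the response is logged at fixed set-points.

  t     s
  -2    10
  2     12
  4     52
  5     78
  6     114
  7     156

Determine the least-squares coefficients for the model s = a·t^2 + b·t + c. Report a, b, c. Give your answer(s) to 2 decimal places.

a = 3.13, b = 0.52, c = -1.44

XᵀX·[a, b, c]ᵀ = Xᵀs reads: 4610·a + 748·b + 134·c = 14618;  748·a + 134·b + 22·c = 2378;  134·a + 22·b + 6·c = 422.
(Σt^2·t^2 = 4610, Σt^2·t = 748, Σt^2 = 134, Σt·t = 134, Σt = 22, Σ1 = 6, Σt^2·s = 14618, Σt·s = 2378, Σs = 422.)
Row-reducing yields a = 9566/3057, b = 7882/15285, c = -7353/5095.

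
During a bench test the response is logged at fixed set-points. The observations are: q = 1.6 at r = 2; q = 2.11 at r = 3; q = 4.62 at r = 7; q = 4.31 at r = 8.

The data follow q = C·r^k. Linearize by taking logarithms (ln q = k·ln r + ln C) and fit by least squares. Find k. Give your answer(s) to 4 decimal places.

k = 0.7789

Let Y = ln q. Fitting Y = k·ln r + ln C by least squares:
Σln r = 5.8171, Σ(ln r)² = 9.7980, Σln q = 4.2080, Σln r·ln q = 7.1620.
Normal system: [[9.7980, 5.8171]; [5.8171, 4]]·[k, ln C]ᵀ = [7.1620, 4.2080]ᵀ.
Δ = 9.7980·4 − (5.8171)² = 5.3534; k = (7.1620·4 − 5.8171·4.2080)/5.3534 = 0.77888, ln C = (9.7980·4.2080 − 5.8171·7.1620)/5.3534 = -0.08070.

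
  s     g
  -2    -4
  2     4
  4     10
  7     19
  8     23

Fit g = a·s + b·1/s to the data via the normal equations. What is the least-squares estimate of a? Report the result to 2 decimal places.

Compute the Gram sums: Σs·s = 137, Σs·1/s = 5, Σ1/s·1/s = 1877/3136.
For Mᵀg: Σs·g = 373, Σ1/s·g = 677/56.
MᵀM·[a, b]ᵀ = Mᵀg becomes [[137, 5]; [5, 1877/3136]]·[a, b]ᵀ = [373, 677/56]ᵀ.
det = 137·(1877/3136) − 5² = 178749/3136.
a = (373·(1877/3136) − 5·(677/56))/(178749/3136) = 56729/19861; b = (137·(677/56) − 5·373)/(178749/3136) = -72744/19861.

a = 2.86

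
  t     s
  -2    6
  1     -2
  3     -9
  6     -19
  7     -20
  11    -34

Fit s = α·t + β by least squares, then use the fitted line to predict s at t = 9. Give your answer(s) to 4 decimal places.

Sums needed: Σt·t = 220, Σt = 26, Σ1 = 6.
Right-hand side: Σt·s = -669, Σs = -78.
Normal equations: [[220, 26]; [26, 6]]·[α, β]ᵀ = [-669, -78]ᵀ.
Eliminating β: 6·(row 1) − 26·(row 2) gives 644·α = 6·(-669) − 26·(-78) = -1986, so α = -993/322.
Then β = ((-78) − 26·(-993/322))/6 = 117/322.
At t = 9: ŝ = (-993/322)·(9) + (117/322)·(1) = -630/23.

ŝ = -27.3913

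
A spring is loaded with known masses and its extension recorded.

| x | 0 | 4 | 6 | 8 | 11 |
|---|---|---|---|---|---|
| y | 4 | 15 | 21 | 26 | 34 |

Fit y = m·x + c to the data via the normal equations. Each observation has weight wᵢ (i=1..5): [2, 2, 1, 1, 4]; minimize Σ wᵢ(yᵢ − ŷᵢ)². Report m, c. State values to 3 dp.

Sums needed: Σwᵢ·x·x = 616, Σwᵢ·x = 66, Σwᵢ·1 = 10.
And Σwᵢ·x·y = 1950, Σwᵢ·y = 221.
So AᵀWA·[m, c]ᵀ = AᵀWy: [[616, 66]; [66, 10]]·[m, c]ᵀ = [1950, 221]ᵀ.
det = 616·10 − 66² = 1804.
m = (1950·10 − 66·221)/1804 = 2457/902; c = (616·221 − 66·1950)/1804 = 169/41.

m = 2.724, c = 4.122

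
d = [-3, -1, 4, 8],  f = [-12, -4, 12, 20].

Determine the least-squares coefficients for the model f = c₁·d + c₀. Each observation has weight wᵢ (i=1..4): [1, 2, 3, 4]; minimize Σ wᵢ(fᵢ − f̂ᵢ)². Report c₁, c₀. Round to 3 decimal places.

c₁ = 2.785, c₀ = -1.260

AᵀWA·[c₁, c₀]ᵀ = AᵀWf reads: 315·c₁ + 39·c₀ = 828;  39·c₁ + 10·c₀ = 96.
Eliminating c₀: 10·(row 1) − 39·(row 2) gives 1629·c₁ = 10·828 − 39·96 = 4536, so c₁ = 504/181.
Then c₀ = (96 − 39·(504/181))/10 = -228/181.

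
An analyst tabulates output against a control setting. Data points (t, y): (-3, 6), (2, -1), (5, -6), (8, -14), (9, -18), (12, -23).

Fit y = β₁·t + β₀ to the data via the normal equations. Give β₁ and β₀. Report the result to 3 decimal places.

β₁ = -2.007, β₀ = 1.704

Setting ∂/∂β₁ … = 0 gives: 327·β₁ + 33·β₀ = -600;  33·β₁ + 6·β₀ = -56.
(Σt·t = 327, Σt = 33, Σ1 = 6, Σt·y = -600, Σy = -56.)
det = 327·6 − 33² = 873.
β₁ = ((-600)·6 − 33·(-56))/873 = -584/291; β₀ = (327·(-56) − 33·(-600))/873 = 496/291.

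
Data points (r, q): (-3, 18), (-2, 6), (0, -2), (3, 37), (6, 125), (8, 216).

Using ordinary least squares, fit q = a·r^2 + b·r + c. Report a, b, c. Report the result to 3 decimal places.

a = 3.011, b = 2.955, c = -0.474

AᵀA·[a, b, c]ᵀ = Aᵀq reads: 5570·a + 720·b + 122·c = 18843;  720·a + 122·b + 12·c = 2523;  122·a + 12·b + 6·c = 400.
(Σr^2·r^2 = 5570, Σr^2·r = 720, Σr^2 = 122, Σr·r = 122, Σr = 12, Σ1 = 6, Σr^2·q = 18843, Σr·q = 2523, Σq = 400.)
Inverting the 3×3 Gram matrix, [a, b, c]ᵀ = [49157/16324, 12060/4081, -7739/16324]ᵀ.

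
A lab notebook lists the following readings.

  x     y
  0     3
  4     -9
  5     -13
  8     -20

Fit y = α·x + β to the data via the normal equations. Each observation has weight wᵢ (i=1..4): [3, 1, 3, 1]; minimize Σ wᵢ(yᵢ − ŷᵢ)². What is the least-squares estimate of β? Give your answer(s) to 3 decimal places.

β = 2.763

Compute the Gram sums: Σwᵢ·x·x = 155, Σwᵢ·x = 27, Σwᵢ·1 = 8.
Moment sums: Σwᵢ·x·y = -391, Σwᵢ·y = -59.
So AᵀWA·[α, β]ᵀ = AᵀWy: [[155, 27]; [27, 8]]·[α, β]ᵀ = [-391, -59]ᵀ.
Eliminating β: 8·(row 1) − 27·(row 2) gives 511·α = 8·(-391) − 27·(-59) = -1535, so α = -1535/511.
Then β = ((-59) − 27·(-1535/511))/8 = 1412/511.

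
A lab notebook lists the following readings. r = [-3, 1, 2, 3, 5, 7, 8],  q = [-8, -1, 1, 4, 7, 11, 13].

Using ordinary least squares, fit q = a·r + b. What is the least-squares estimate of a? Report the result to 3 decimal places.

a = 1.923

With design matrix A, AᵀA = [[161, 23]; [23, 7]] and Aᵀq = [253, 27]ᵀ.
Eliminating b: 7·(row 1) − 23·(row 2) gives 598·a = 7·253 − 23·27 = 1150, so a = 25/13.
Then b = (27 − 23·(25/13))/7 = -32/13.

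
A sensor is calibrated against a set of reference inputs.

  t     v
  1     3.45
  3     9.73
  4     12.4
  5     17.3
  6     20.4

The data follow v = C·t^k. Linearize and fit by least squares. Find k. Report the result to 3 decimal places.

k = 0.987

Let Y = ln v. Fitting Y = k·ln t + ln C by least squares:
XᵀX = [[8.9295, 5.8861]; [5.8861, 5]], rhs = [15.9810, 11.8975]ᵀ  (here Σln t = 5.8861, Σ(ln t)² = 8.9295, Σln v = 11.8975, Σln t·ln v = 15.9810).
Solving (det = 10.0010): k = 0.98739, ln C = 1.21713.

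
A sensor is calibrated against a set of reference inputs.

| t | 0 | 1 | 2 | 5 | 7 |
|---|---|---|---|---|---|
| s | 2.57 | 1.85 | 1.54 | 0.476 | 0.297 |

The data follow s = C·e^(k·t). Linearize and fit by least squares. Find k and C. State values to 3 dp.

Linearized form: ln s = k·t + ln C. From the 5 transformed points,
AᵀA = [[79.0000, 15.0000]; [15.0000, 5]], rhs = [-10.7311, 0.0345]ᵀ  (here Σt = 15.0000, Σ(t)² = 79.0000, Σln s = 0.0345, Σt·ln s = -10.7311).
Δ = 79.0000·5 − (15.0000)² = 170.0000; k = (-10.7311·5 − 15.0000·0.0345)/170.0000 = -0.31867, ln C = (79.0000·0.0345 − 15.0000·-10.7311)/170.0000 = 0.96290, so C = exp(0.96290) = 2.61928.

k = -0.319, C = 2.619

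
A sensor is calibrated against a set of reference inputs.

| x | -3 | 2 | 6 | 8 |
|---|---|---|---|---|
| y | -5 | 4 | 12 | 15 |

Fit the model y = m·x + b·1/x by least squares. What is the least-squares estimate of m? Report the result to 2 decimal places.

m = 1.91

Normal-equation sums: Σx·x = 113, Σx·1/x = 4, Σ1/x·1/x = 233/576.
For Aᵀy: Σx·y = 215, Σ1/x·y = 181/24.
Normal equations: [[113, 4]; [4, 233/576]]·[m, b]ᵀ = [215, 181/24]ᵀ.
Δ = 113·(233/576) − 4² = 17113/576.
m = (215·(233/576) − 4·(181/24))/(17113/576) = 32719/17113; b = (113·(181/24) − 4·215)/(17113/576) = -4488/17113.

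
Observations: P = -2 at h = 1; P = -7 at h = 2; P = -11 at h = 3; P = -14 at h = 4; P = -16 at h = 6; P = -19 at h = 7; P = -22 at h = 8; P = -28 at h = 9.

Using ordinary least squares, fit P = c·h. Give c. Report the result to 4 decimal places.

Sums needed: Σh·h = 260.
Moment sums: Σh·P = -762.
AᵀA·[c]ᵀ = AᵀP becomes [[260]]·[c]ᵀ = [-762]ᵀ.
Hence c = -762 / 260 ≈ -2.93077.

c = -2.9308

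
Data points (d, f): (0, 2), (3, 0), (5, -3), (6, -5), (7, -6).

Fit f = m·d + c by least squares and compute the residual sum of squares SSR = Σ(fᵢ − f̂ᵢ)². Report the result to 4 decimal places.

SSR = 1.7078

With design matrix M, MᵀM = [[119, 21]; [21, 5]] and Mᵀf = [-87, -12]ᵀ.
Eliminating c: 5·(row 1) − 21·(row 2) gives 154·m = 5·(-87) − 21·(-12) = -183, so m = -183/154.
Then c = ((-12) − 21·(-183/154))/5 = 57/22.
Residuals: -13/22, 75/77, 27/77, -71/154, -3/11; SSR = 263/154.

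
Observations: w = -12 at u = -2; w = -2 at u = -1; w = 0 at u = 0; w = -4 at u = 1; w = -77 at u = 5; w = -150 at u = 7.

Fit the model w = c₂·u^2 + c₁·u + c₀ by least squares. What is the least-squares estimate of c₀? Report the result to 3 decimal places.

Entries of MᵀM: Σu^2·u^2 = 3044, Σu^2·u = 460, Σu^2 = 80, Σu·u = 80, Σu = 10, Σ1 = 6.
Right-hand side: Σu^2·w = -9329, Σu·w = -1413, Σw = -245.
So MᵀM·[c₂, c₁, c₀]ᵀ = Mᵀw: [[3044, 460, 80]; [460, 80, 10]; [80, 10, 6]]·[c₂, c₁, c₀]ᵀ = [-9329, -1413, -245]ᵀ.
Solving the 3×3 system (Gaussian elimination) gives c₂ = -16727/5556, c₁ = -4649/13890, c₀ = -62/463.

c₀ = -0.134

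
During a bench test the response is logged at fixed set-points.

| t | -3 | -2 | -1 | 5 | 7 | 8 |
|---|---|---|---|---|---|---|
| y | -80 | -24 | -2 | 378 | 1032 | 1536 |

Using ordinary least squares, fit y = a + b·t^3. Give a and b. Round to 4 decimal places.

a = 1.2588, b = 3.0005

MᵀM·[a, b]ᵀ = Mᵀy reads: 6·a + 944·b = 2840;  944·a + 396212·b = 1190012.
(Σ1 = 6, Σt^3 = 944, Σt^3·t^3 = 396212, Σy = 2840, Σt^3·y = 1190012.)
Determinant 6·396212 − 944² = 1486136.
a = (2840·396212 − 944·1190012)/1486136 = 233844/185767; b = (6·1190012 − 944·2840)/1486136 = 557389/185767.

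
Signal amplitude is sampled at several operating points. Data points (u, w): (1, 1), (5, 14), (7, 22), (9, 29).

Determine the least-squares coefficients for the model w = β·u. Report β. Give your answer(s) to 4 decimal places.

Entries of AᵀA: Σu·u = 156.
And Σu·w = 486.
Normal equations: [[156]]·[β]ᵀ = [486]ᵀ.
Hence β = 486 / 156 ≈ 3.11538.

β = 3.1154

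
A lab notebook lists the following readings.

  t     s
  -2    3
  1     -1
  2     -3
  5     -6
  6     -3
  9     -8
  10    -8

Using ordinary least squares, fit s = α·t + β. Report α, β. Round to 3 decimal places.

The normal equations are: 251·α + 31·β = -213;  31·α + 7·β = -26.
Eliminating β: 7·(row 1) − 31·(row 2) gives 796·α = 7·(-213) − 31·(-26) = -685, so α = -685/796.
Then β = ((-26) − 31·(-685/796))/7 = 77/796.

α = -0.861, β = 0.097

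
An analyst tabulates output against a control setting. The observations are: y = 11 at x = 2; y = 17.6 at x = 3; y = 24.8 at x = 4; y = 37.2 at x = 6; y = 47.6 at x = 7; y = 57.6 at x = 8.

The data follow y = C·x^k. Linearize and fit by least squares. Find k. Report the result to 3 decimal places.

k = 1.171

Let Y = ln y. Fitting Y = k·ln x + ln C by least squares:
Over the data: Σln x = 8.9952, Σ(ln x)² = 14.9303, Σln y = 20.0093, Σln x·ln y = 31.6893.
Normal system: [[14.9303, 8.9952]; [8.9952, 6]]·[k, ln C]ᵀ = [31.6893, 20.0093]ᵀ.
Δ = 14.9303·6 − (8.9952)² = 8.6686; k = (31.6893·6 − 8.9952·20.0093)/8.6686 = 1.17078, ln C = (14.9303·20.0093 − 8.9952·31.6893)/8.6686 = 1.57966.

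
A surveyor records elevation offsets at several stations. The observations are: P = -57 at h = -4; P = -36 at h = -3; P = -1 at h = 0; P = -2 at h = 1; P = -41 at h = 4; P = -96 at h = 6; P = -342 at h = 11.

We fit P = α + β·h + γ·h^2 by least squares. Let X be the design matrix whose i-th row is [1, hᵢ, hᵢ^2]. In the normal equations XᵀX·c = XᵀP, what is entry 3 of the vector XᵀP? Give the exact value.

-46732

Entry 3 ↔ basis h^2, so (XᵀP)_{3} = Σᵢ (h^2)·Pᵢ = (16)·(-57) + (9)·(-36) + (0)·(-1) + (1)·(-2) + (16)·(-41) + (36)·(-96) + (121)·(-342) = -46732.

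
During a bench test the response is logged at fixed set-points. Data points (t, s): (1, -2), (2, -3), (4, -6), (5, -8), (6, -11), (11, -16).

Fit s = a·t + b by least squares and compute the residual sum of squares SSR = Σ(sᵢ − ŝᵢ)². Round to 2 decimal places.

From the data, Σt·t = 203, Σt = 29, Σ1 = 6.
And Σt·s = -314, Σs = -46.
So MᵀM·[a, b]ᵀ = Mᵀs: [[203, 29]; [29, 6]]·[a, b]ᵀ = [-314, -46]ᵀ.
Δ = 203·6 − 29² = 377.
a = ((-314)·6 − 29·(-46))/377 = -550/377; b = (203·(-46) − 29·(-314))/377 = -8/13.
Residuals: 28/377, 201/377, 170/377, -34/377, -615/377, 250/377; SSR = 1358/377.

SSR = 3.60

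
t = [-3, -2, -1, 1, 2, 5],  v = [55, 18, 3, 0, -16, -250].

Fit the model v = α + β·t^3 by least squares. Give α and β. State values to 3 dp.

α = 1.154, β = -2.009

Compute the Gram sums: Σ1 = 6, Σt^3 = 98, Σt^3·t^3 = 16484.
And Σv = -190, Σt^3·v = -33010.
Eliminating β: 16484·(row 1) − 98·(row 2) gives 89300·α = 16484·(-190) − 98·(-33010) = 103020, so α = 5151/4465.
Then β = ((-33010) − 98·(5151/4465))/16484 = -8972/4465.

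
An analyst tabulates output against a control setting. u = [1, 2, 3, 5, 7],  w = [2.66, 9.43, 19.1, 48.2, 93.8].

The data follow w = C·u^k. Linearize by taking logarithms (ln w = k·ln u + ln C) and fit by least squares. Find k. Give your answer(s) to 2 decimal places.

k = 1.82

With ln wᵢ as the transformed response and ln uᵢ as the regressor:
Σln u = 5.3471, Σ(ln u)² = 8.0643, Σln w = 14.5884, Σln u·ln w = 19.8698.
Equations: 8.0643·k + 5.3471·ln C = 19.8698;  5.3471·k + 5·ln C = 14.5884.
Solving (det = 11.7297): k = 1.81955, ln C = 0.97182.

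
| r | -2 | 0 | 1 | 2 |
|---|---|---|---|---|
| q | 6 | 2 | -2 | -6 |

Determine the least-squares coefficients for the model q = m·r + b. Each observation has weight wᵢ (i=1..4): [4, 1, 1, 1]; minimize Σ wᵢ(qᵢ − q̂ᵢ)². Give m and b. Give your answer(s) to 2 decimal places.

The normal system MᵀWM·[m, b]ᵀ = MᵀWq is [[21, -5]; [-5, 7]]·[m, b]ᵀ = [-62, 18]ᵀ.
Δ = 21·7 − (-5)² = 122.
m = ((-62)·7 − (-5)·18)/122 = -172/61; b = (21·18 − (-5)·(-62))/122 = 34/61.

m = -2.82, b = 0.56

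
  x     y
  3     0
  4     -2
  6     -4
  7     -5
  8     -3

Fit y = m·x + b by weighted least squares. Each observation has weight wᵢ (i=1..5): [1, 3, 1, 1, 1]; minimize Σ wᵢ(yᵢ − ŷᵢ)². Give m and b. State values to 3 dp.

The normal equations are: 206·m + 36·b = -107;  36·m + 7·b = -18.
(Σwᵢ·x·x = 206, Σwᵢ·x = 36, Σwᵢ·1 = 7, Σwᵢ·x·y = -107, Σwᵢ·y = -18.)
det = 206·7 − 36² = 146.
m = ((-107)·7 − 36·(-18))/146 = -101/146; b = (206·(-18) − 36·(-107))/146 = 72/73.

m = -0.692, b = 0.986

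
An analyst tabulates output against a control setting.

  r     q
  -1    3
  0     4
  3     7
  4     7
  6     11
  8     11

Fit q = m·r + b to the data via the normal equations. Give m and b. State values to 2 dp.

Forming MᵀM = [[126, 20]; [20, 6]] and Mᵀq = [200, 43]ᵀ gives MᵀM·[m, b]ᵀ = Mᵀq.
Determinant 126·6 − 20² = 356.
m = (200·6 − 20·43)/356 = 85/89; b = (126·43 − 20·200)/356 = 709/178.

m = 0.96, b = 3.98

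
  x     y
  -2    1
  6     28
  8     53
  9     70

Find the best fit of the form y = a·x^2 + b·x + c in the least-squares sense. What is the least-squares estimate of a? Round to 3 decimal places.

a = 0.965

MᵀM·[a, b, c]ᵀ = Mᵀy reads: 11969·a + 1449·b + 185·c = 10074;  1449·a + 185·b + 21·c = 1220;  185·a + 21·b + 4·c = 152.
(Σx^2·x^2 = 11969, Σx^2·x = 1449, Σx^2 = 185, Σx·x = 185, Σx = 21, Σ1 = 4, Σx^2·y = 10074, Σx·y = 1220, Σy = 152.)
Row-reducing yields a = 3989/4132, b = -28181/53716, c = -52307/13429.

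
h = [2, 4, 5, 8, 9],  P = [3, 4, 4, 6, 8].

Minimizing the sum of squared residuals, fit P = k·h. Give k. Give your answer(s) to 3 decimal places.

k = 0.853

Compute the Gram sums: Σh·h = 190.
For AᵀP: Σh·P = 162.
AᵀA·[k]ᵀ = AᵀP becomes [[190]]·[k]ᵀ = [162]ᵀ.
Hence k = 162 / 190 ≈ 0.852632.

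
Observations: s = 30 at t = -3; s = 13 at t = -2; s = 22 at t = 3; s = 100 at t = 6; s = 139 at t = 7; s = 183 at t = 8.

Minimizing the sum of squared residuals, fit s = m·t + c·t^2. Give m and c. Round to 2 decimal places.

Compute the Gram sums: Σt·t = 171, Σt·t^2 = 1063, Σt^2·t^2 = 7971.
Right-hand side: Σt·s = 2987, Σt^2·s = 22643.
MᵀM·[m, c]ᵀ = Mᵀs becomes [[171, 1063]; [1063, 7971]]·[m, c]ᵀ = [2987, 22643]ᵀ.
Δ = 171·7971 − 1063² = 233072.
m = (2987·7971 − 1063·22643)/233072 = -65033/58268; c = (171·22643 − 1063·2987)/233072 = 174193/58268.

m = -1.12, c = 2.99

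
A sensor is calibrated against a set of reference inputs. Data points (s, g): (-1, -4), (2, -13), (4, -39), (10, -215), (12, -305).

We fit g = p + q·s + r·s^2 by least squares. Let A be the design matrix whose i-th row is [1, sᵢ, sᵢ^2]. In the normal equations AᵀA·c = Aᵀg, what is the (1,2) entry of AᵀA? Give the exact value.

27

Row 1 ↔ basis 1, column 2 ↔ basis s, so (AᵀA)_{1,2} = Σᵢ s = (1)·(-1) + (1)·(2) + (1)·(4) + (1)·(10) + (1)·(12) = 27.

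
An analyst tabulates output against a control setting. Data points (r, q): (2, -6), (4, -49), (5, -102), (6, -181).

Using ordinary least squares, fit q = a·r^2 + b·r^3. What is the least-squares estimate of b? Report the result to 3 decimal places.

b = -0.957

Normal-equation sums: Σr^2·r^2 = 2193, Σr^2·r^3 = 11957, Σr^3·r^3 = 66441.
And Σr^2·q = -9874, Σr^3·q = -55030.
det = 2193·66441 − 11957² = 2735264.
a = ((-9874)·66441 − 11957·(-55030))/2735264 = 488819/683816; b = (2193·(-55030) − 11957·(-9874))/2735264 = -654343/683816.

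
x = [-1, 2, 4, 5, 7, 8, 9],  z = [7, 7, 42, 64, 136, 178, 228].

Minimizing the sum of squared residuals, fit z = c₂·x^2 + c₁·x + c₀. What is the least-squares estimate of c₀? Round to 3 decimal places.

c₀ = 0.994

AᵀA·[c₂, c₁, c₀]ᵀ = Aᵀz reads: 13956·c₂ + 1780·c₁ + 240·c₀ = 38831;  1780·c₂ + 240·c₁ + 34·c₀ = 4923;  240·c₂ + 34·c₁ + 7·c₀ = 662.
Inverting the 3×3 Gram matrix, [c₂, c₁, c₀]ᵀ = [34737/11242, -57227/22484, 153/154]ᵀ.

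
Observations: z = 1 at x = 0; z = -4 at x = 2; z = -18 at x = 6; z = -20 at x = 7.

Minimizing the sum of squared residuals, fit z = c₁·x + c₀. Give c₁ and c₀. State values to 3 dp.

Compute the Gram sums: Σx·x = 89, Σx = 15, Σ1 = 4.
And Σx·z = -256, Σz = -41.
det = 89·4 − 15² = 131.
c₁ = ((-256)·4 − 15·(-41))/131 = -409/131; c₀ = (89·(-41) − 15·(-256))/131 = 191/131.

c₁ = -3.122, c₀ = 1.458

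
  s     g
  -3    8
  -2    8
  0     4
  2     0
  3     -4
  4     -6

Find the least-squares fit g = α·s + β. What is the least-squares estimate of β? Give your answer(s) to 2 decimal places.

Setting ∂/∂α … = 0 gives: 42·α + 4·β = -76;  4·α + 6·β = 10.
Δ = 42·6 − 4² = 236.
α = ((-76)·6 − 4·10)/236 = -124/59; β = (42·10 − 4·(-76))/236 = 181/59.

β = 3.07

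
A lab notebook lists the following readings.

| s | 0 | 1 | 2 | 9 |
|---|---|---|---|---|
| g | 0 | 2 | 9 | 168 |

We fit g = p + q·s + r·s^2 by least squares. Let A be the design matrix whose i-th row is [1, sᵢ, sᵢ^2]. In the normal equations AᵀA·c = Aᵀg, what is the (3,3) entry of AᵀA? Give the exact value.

Row 3 ↔ basis s^2, column 3 ↔ basis s^2, so (AᵀA)_{3,3} = Σᵢ (s^2)·(s^2) = (0)·(0) + (1)·(1) + (4)·(4) + (81)·(81) = 6578.

6578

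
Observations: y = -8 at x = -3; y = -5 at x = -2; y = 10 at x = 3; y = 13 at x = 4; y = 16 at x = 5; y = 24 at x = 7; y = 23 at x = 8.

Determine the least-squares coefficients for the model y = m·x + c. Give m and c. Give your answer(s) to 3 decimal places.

m = 2.981, c = 1.059

Sums needed: Σx·x = 176, Σx = 22, Σ1 = 7.
For Mᵀy: Σx·y = 548, Σy = 73.
Δ = 176·7 − 22² = 748.
m = (548·7 − 22·73)/748 = 1115/374; c = (176·73 − 22·548)/748 = 18/17.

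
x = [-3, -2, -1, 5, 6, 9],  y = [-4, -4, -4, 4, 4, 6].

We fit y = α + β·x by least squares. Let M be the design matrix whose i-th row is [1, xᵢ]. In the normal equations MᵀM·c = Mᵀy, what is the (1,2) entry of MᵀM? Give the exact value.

Row 1 ↔ basis 1, column 2 ↔ basis x, so (MᵀM)_{1,2} = Σᵢ x = (1)·(-3) + (1)·(-2) + (1)·(-1) + (1)·(5) + (1)·(6) + (1)·(9) = 14.

14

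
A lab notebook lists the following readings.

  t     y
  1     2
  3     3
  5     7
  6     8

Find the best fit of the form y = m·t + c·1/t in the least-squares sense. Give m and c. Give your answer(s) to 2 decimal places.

Sums needed: Σt·t = 71, Σt·1/t = 4, Σ1/t·1/t = 1061/900.
Right-hand side: Σt·y = 94, Σ1/t·y = 86/15.
AᵀA·[m, c]ᵀ = Aᵀy becomes [[71, 4]; [4, 1061/900]]·[m, c]ᵀ = [94, 86/15]ᵀ.
Eliminating c: (1061/900)·(row 1) − 4·(row 2) gives (60931/900)·m = (1061/900)·94 − 4·(86/15) = 39547/450, so m = 79094/60931.
Then c = ((86/15) − 4·(79094/60931))/(1061/900) = 27960/60931.

m = 1.30, c = 0.46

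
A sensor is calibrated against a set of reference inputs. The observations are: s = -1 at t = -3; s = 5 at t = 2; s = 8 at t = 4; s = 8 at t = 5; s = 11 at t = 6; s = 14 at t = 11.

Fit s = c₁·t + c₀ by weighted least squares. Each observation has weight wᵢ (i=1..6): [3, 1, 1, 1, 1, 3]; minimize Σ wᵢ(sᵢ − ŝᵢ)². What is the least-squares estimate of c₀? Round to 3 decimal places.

c₀ = 2.662

Normal-equation sums: Σwᵢ·t·t = 471, Σwᵢ·t = 41, Σwᵢ·1 = 10.
For XᵀWs: Σwᵢ·t·s = 619, Σwᵢ·s = 71.
XᵀWX·[c₁, c₀]ᵀ = XᵀWs becomes [[471, 41]; [41, 10]]·[c₁, c₀]ᵀ = [619, 71]ᵀ.
Eliminating c₀: 10·(row 1) − 41·(row 2) gives 3029·c₁ = 10·619 − 41·71 = 3279, so c₁ = 3279/3029.
Then c₀ = (71 − 41·(3279/3029))/10 = 8062/3029.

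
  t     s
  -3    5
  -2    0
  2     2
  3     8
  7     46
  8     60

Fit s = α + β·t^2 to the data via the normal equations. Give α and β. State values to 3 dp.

α = -2.633, β = 0.984

Compute the Gram sums: Σ1 = 6, Σt^2 = 139, Σt^2·t^2 = 6691.
And Σs = 121, Σt^2·s = 6219.
MᵀM·[α, β]ᵀ = Mᵀs becomes [[6, 139]; [139, 6691]]·[α, β]ᵀ = [121, 6219]ᵀ.
Eliminating β: 6691·(row 1) − 139·(row 2) gives 20825·α = 6691·121 − 139·6219 = -54830, so α = -10966/4165.
Then β = (6219 − 139·(-10966/4165))/6691 = 4099/4165.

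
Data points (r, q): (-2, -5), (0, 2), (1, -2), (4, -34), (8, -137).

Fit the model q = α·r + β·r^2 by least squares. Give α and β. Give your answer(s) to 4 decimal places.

α = -0.7691, β = -2.0363

The normal system AᵀA·[α, β]ᵀ = Aᵀq is [[85, 569]; [569, 4369]]·[α, β]ᵀ = [-1224, -9334]ᵀ.
Determinant 85·4369 − 569² = 47604.
α = ((-1224)·4369 − 569·(-9334))/47604 = -18305/23802; β = (85·(-9334) − 569·(-1224))/47604 = -48467/23802.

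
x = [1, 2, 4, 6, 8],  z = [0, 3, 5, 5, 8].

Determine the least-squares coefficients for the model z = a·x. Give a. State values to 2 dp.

a = 0.99

Sums needed: Σx·x = 121.
For Aᵀz: Σx·z = 120.
Normal equations: [[121]]·[a]ᵀ = [120]ᵀ.
a = 120/121 = 0.991736.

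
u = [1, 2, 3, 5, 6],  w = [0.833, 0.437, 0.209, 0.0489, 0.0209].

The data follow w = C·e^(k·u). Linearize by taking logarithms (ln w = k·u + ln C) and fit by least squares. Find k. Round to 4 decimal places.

Let Y = ln w. Fitting Y = k·u + ln C by least squares:
AᵀA = [[75.0000, 17.0000]; [17.0000, 5]], rhs = [-44.8326, -9.4619]ᵀ  (here Σu = 17.0000, Σ(u)² = 75.0000, Σln w = -9.4619, Σu·ln w = -44.8326).
Slope k = (n·Σu·ln w − Σu·Σln w)/(n·Σ(u)² − (Σu)²) = (5·-44.8326 − 17.0000·-9.4619)/86.0000 = -0.73616; ln C = (Σln w − k·Σu)/n = 0.61055.

k = -0.7362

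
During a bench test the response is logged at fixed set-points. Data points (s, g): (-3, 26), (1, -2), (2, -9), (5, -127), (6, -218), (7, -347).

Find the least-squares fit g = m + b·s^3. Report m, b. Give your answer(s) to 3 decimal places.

m = -0.986, b = -1.008

AᵀA·[m, b]ᵀ = Aᵀg reads: 6·m + 666·b = -677;  666·m + 180724·b = -182760.
(Σ1 = 6, Σs^3 = 666, Σs^3·s^3 = 180724, Σg = -677, Σs^3·g = -182760.)
Eliminating b: 180724·(row 1) − 666·(row 2) gives 640788·m = 180724·(-677) − 666·(-182760) = -631988, so m = -157997/160197.
Then b = ((-182760) − 666·(-157997/160197))/180724 = -107613/106798.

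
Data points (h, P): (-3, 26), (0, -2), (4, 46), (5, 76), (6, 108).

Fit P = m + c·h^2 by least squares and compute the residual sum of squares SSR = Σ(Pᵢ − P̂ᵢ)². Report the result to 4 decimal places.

SSR = 3.2203

AᵀA·[m, c]ᵀ = AᵀP reads: 5·m + 86·c = 254;  86·m + 2258·c = 6758.
(Σ1 = 5, Σh^2 = 86, Σh^2·h^2 = 2258, ΣP = 254, Σh^2·P = 6758.)
Eliminating c: 2258·(row 1) − 86·(row 2) gives 3894·m = 2258·254 − 86·6758 = -7656, so m = -116/59.
Then c = (6758 − 86·(-116/59))/2258 = 181/59.
Residuals: 21/59, -2/59, -66/59, 75/59, -28/59; SSR = 190/59.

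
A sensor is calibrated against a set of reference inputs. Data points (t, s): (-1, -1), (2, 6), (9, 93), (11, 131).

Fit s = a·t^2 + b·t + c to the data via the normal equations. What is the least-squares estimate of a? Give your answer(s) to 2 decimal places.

The normal equations are: 21219·a + 2067·b + 207·c = 23407;  2067·a + 207·b + 21·c = 2291;  207·a + 21·b + 4·c = 229.
Row-reducing yields a = 770/843, b = 1685/843, c = -144/281.

a = 0.91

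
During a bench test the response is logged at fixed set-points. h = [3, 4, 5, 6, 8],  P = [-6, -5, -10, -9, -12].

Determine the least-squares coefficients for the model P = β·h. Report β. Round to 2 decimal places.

Normal-equation sums: Σh·h = 150.
Moment sums: Σh·P = -238.
Hence β = -238 / 150 ≈ -1.58667.

β = -1.59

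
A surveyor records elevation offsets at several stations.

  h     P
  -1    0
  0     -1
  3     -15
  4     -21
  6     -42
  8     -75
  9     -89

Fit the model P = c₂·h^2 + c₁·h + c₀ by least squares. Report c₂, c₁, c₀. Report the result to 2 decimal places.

c₂ = -0.94, c₁ = -1.50, c₀ = -0.83

Sums needed: Σh^2·h^2 = 12291, Σh^2·h = 1547, Σh^2 = 207, Σh·h = 207, Σh = 29, Σ1 = 7.
And Σh^2·P = -13992, Σh·P = -1782, ΣP = -243.
Normal equations: [[12291, 1547, 207]; [1547, 207, 29]; [207, 29, 7]]·[c₂, c₁, c₀]ᵀ = [-13992, -1782, -243]ᵀ.
Row-reducing yields c₂ = -1491/1594, c₁ = -45471/30286, c₀ = -12624/15143.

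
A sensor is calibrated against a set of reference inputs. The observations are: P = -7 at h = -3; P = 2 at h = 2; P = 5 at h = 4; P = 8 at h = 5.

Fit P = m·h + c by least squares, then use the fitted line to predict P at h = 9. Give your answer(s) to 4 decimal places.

With design matrix A, AᵀA = [[54, 8]; [8, 4]] and AᵀP = [85, 8]ᵀ.
Δ = 54·4 − 8² = 152.
m = (85·4 − 8·8)/152 = 69/38; c = (54·8 − 8·85)/152 = -31/19.
At h = 9: P̂ = (69/38)·(9) + (-31/19)·(1) = 559/38.

P̂ = 14.7105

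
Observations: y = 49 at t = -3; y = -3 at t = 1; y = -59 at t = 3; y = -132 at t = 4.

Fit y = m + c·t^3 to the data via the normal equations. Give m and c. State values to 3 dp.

Normal-equation sums: Σ1 = 4, Σt^3 = 65, Σt^3·t^3 = 5555.
Moment sums: Σy = -145, Σt^3·y = -11367.
Determinant 4·5555 − 65² = 17995.
m = ((-145)·5555 − 65·(-11367))/17995 = -13324/3599; c = (4·(-11367) − 65·(-145))/17995 = -36043/17995.

m = -3.702, c = -2.003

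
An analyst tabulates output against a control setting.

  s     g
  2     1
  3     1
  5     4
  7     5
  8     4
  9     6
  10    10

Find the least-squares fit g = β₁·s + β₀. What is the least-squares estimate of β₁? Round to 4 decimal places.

Setting ∂/∂β₁ … = 0 gives: 332·β₁ + 44·β₀ = 246;  44·β₁ + 7·β₀ = 31.
Determinant 332·7 − 44² = 388.
β₁ = (246·7 − 44·31)/388 = 179/194; β₀ = (332·31 − 44·246)/388 = -133/97.

β₁ = 0.9227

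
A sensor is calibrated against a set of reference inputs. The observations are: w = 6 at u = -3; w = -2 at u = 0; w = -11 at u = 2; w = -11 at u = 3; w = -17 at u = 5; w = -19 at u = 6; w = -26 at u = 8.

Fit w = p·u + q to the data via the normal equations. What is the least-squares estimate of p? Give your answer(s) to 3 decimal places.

Compute the Gram sums: Σu·u = 147, Σu = 21, Σ1 = 7.
For Mᵀw: Σu·w = -480, Σw = -80.
So MᵀM·[p, q]ᵀ = Mᵀw: [[147, 21]; [21, 7]]·[p, q]ᵀ = [-480, -80]ᵀ.
Determinant 147·7 − 21² = 588.
p = ((-480)·7 − 21·(-80))/588 = -20/7; q = (147·(-80) − 21·(-480))/588 = -20/7.

p = -2.857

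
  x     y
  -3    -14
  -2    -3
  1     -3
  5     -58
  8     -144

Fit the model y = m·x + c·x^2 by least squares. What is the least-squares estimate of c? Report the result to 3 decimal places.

c = -2.039

The normal system AᵀA·[m, c]ᵀ = Aᵀy is [[103, 603]; [603, 4819]]·[m, c]ᵀ = [-1397, -10807]ᵀ.
Δ = 103·4819 − 603² = 132748.
m = ((-1397)·4819 − 603·(-10807))/132748 = -107761/66374; c = (103·(-10807) − 603·(-1397))/132748 = -135365/66374.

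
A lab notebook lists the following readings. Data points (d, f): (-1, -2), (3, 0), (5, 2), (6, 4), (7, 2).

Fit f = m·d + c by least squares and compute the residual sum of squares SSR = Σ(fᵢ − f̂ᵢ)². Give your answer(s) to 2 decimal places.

SSR = 3.90

Forming MᵀM = [[120, 20]; [20, 5]] and Mᵀf = [50, 6]ᵀ gives MᵀM·[m, c]ᵀ = Mᵀf.
Eliminating c: 5·(row 1) − 20·(row 2) gives 200·m = 5·50 − 20·6 = 130, so m = 13/20.
Then c = (6 − 20·(13/20))/5 = -7/5.
Residuals: 1/20, -11/20, 3/20, 3/2, -23/20; SSR = 39/10.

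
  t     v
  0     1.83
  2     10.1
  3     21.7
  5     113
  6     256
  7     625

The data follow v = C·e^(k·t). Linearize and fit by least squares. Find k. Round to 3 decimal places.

Linearized form: ln v = k·t + ln C. From the 6 transformed points,
Sums: Σt = 23.0000, Σ(t)² = 123.0000, Σln v = 22.7045, Σt·ln v = 115.8293.
Normal system: [[123.0000, 23.0000]; [23.0000, 6]]·[k, ln C]ᵀ = [115.8293, 22.7045]ᵀ.
Slope k = (n·Σt·ln v − Σt·Σln v)/(n·Σ(t)² − (Σt)²) = (6·115.8293 − 23.0000·22.7045)/209.0000 = 0.82666; ln C = (Σln v − k·Σt)/n = 0.61520.

k = 0.827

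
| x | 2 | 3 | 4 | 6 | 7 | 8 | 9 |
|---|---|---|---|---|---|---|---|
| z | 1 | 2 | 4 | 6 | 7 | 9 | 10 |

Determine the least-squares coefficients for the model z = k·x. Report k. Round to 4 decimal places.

k = 1.0463

The normal equations are: 259·k = 271.
(Σx·x = 259, Σx·z = 271.)
k = 271/259 = 1.04633.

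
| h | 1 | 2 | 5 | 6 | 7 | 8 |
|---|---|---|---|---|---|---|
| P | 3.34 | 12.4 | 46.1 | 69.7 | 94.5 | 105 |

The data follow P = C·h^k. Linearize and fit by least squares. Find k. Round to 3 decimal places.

k = 1.652

Taking logs, ln P = k·ln h + ln C, so regress ln P on ln h.
Σln h = 8.1197, Σ(ln h)² = 14.3918, Σln P = 21.0012, Σln h·ln P = 34.0440.
Equations: 14.3918·k + 8.1197·ln C = 34.0440;  8.1197·k + 6·ln C = 21.0012.
Solving (det = 20.4213): k = 1.65221, ln C = 1.26430.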